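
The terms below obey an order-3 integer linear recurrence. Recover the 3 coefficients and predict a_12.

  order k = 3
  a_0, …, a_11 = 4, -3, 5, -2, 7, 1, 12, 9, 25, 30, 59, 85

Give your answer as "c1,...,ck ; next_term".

  a_3 = 0·5 + 2·-3 + 1·4 = -2
  a_4 = 0·-2 + 2·5 + 1·-3 = 7
  a_5 = 0·7 + 2·-2 + 1·5 = 1
  a_6 = 0·1 + 2·7 + 1·-2 = 12
  a_7 = 0·12 + 2·1 + 1·7 = 9
  a_8 = 0·9 + 2·12 + 1·1 = 25
  a_9 = 0·25 + 2·9 + 1·12 = 30
  a_10 = 0·30 + 2·25 + 1·9 = 59
  a_11 = 0·59 + 2·30 + 1·25 = 85
  a_12 = 0·85 + 2·59 + 1·30 = 148

0,2,1 ; 148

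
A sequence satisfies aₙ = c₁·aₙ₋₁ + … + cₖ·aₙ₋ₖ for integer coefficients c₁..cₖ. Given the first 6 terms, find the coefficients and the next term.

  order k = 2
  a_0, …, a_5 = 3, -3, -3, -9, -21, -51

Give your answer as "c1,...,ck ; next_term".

  a_2 = 2·-3 + 1·3 = -3
  a_3 = 2·-3 + 1·-3 = -9
  a_4 = 2·-9 + 1·-3 = -21
  a_5 = 2·-21 + 1·-9 = -51
  a_6 = 2·-51 + 1·-21 = -123

2,1 ; -123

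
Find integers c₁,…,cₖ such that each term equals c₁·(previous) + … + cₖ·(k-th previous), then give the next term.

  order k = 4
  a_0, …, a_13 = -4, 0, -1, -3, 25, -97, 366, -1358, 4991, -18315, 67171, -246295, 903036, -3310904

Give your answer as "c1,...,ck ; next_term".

-4,-1,0,-3 ; 12139067

  a_4 = -4·-3 + -1·-1 + 0·0 + -3·-4 = 25
  a_5 = -4·25 + -1·-3 + 0·-1 + -3·0 = -97
  a_6 = -4·-97 + -1·25 + 0·-3 + -3·-1 = 366
  a_7 = -4·366 + -1·-97 + 0·25 + -3·-3 = -1358
  a_8 = -4·-1358 + -1·366 + 0·-97 + -3·25 = 4991
  a_9 = -4·4991 + -1·-1358 + 0·366 + -3·-97 = -18315
  a_10 = -4·-18315 + -1·4991 + 0·-1358 + -3·366 = 67171
  a_11 = -4·67171 + -1·-18315 + 0·4991 + -3·-1358 = -246295
  a_12 = -4·-246295 + -1·67171 + 0·-18315 + -3·4991 = 903036
  a_13 = -4·903036 + -1·-246295 + 0·67171 + -3·-18315 = -3310904
  a_14 = -4·-3310904 + -1·903036 + 0·-246295 + -3·67171 = 12139067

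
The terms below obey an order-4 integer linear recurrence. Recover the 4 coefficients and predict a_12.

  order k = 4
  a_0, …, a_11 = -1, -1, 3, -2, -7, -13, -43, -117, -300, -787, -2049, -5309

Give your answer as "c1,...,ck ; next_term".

3,-1,1,-3 ; -13765

  a_4 = 3·-2 + -1·3 + 1·-1 + -3·-1 = -7
  a_5 = 3·-7 + -1·-2 + 1·3 + -3·-1 = -13
  a_6 = 3·-13 + -1·-7 + 1·-2 + -3·3 = -43
  a_7 = 3·-43 + -1·-13 + 1·-7 + -3·-2 = -117
  a_8 = 3·-117 + -1·-43 + 1·-13 + -3·-7 = -300
  a_9 = 3·-300 + -1·-117 + 1·-43 + -3·-13 = -787
  a_10 = 3·-787 + -1·-300 + 1·-117 + -3·-43 = -2049
  a_11 = 3·-2049 + -1·-787 + 1·-300 + -3·-117 = -5309
  a_12 = 3·-5309 + -1·-2049 + 1·-787 + -3·-300 = -13765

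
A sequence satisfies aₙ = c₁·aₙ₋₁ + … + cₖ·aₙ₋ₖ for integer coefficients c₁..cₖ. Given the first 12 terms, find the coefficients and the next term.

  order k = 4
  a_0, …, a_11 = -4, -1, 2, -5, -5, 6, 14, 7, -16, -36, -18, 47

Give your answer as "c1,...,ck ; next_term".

1,-2,0,-1 ; 99

  a_4 = 1·-5 + -2·2 + 0·-1 + -1·-4 = -5
  a_5 = 1·-5 + -2·-5 + 0·2 + -1·-1 = 6
  a_6 = 1·6 + -2·-5 + 0·-5 + -1·2 = 14
  a_7 = 1·14 + -2·6 + 0·-5 + -1·-5 = 7
  a_8 = 1·7 + -2·14 + 0·6 + -1·-5 = -16
  a_9 = 1·-16 + -2·7 + 0·14 + -1·6 = -36
  a_10 = 1·-36 + -2·-16 + 0·7 + -1·14 = -18
  a_11 = 1·-18 + -2·-36 + 0·-16 + -1·7 = 47
  a_12 = 1·47 + -2·-18 + 0·-36 + -1·-16 = 99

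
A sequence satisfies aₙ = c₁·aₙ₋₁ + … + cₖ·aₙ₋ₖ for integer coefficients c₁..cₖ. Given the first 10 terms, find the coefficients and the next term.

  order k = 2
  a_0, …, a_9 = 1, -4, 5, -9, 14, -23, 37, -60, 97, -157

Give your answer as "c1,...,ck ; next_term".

-1,1 ; 254

  a_2 = -1·-4 + 1·1 = 5
  a_3 = -1·5 + 1·-4 = -9
  a_4 = -1·-9 + 1·5 = 14
  a_5 = -1·14 + 1·-9 = -23
  a_6 = -1·-23 + 1·14 = 37
  a_7 = -1·37 + 1·-23 = -60
  a_8 = -1·-60 + 1·37 = 97
  a_9 = -1·97 + 1·-60 = -157
  a_10 = -1·-157 + 1·97 = 254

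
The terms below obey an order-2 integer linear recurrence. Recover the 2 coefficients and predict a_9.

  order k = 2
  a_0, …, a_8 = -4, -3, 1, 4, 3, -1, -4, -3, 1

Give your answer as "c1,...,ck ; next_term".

1,-1 ; 4

  a_2 = 1·-3 + -1·-4 = 1
  a_3 = 1·1 + -1·-3 = 4
  a_4 = 1·4 + -1·1 = 3
  a_5 = 1·3 + -1·4 = -1
  a_6 = 1·-1 + -1·3 = -4
  a_7 = 1·-4 + -1·-1 = -3
  a_8 = 1·-3 + -1·-4 = 1
  a_9 = 1·1 + -1·-3 = 4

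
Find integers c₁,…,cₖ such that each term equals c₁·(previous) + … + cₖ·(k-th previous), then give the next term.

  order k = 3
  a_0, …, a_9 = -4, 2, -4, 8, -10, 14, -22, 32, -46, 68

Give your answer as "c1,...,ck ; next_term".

  a_3 = -1·-4 + 0·2 + -1·-4 = 8
  a_4 = -1·8 + 0·-4 + -1·2 = -10
  a_5 = -1·-10 + 0·8 + -1·-4 = 14
  a_6 = -1·14 + 0·-10 + -1·8 = -22
  a_7 = -1·-22 + 0·14 + -1·-10 = 32
  a_8 = -1·32 + 0·-22 + -1·14 = -46
  a_9 = -1·-46 + 0·32 + -1·-22 = 68
  a_10 = -1·68 + 0·-46 + -1·32 = -100

-1,0,-1 ; -100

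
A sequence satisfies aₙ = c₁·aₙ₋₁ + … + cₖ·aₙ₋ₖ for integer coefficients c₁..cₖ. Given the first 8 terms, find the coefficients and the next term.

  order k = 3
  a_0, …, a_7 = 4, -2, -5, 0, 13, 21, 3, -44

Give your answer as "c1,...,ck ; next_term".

  a_3 = 2·-5 + -3·-2 + 1·4 = 0
  a_4 = 2·0 + -3·-5 + 1·-2 = 13
  a_5 = 2·13 + -3·0 + 1·-5 = 21
  a_6 = 2·21 + -3·13 + 1·0 = 3
  a_7 = 2·3 + -3·21 + 1·13 = -44
  a_8 = 2·-44 + -3·3 + 1·21 = -76

2,-3,1 ; -76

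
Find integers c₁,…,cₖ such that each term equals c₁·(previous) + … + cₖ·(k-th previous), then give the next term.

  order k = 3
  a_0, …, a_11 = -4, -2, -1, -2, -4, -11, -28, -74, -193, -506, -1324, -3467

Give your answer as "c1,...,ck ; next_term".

  a_3 = 2·-1 + 2·-2 + -1·-4 = -2
  a_4 = 2·-2 + 2·-1 + -1·-2 = -4
  a_5 = 2·-4 + 2·-2 + -1·-1 = -11
  a_6 = 2·-11 + 2·-4 + -1·-2 = -28
  a_7 = 2·-28 + 2·-11 + -1·-4 = -74
  a_8 = 2·-74 + 2·-28 + -1·-11 = -193
  a_9 = 2·-193 + 2·-74 + -1·-28 = -506
  a_10 = 2·-506 + 2·-193 + -1·-74 = -1324
  a_11 = 2·-1324 + 2·-506 + -1·-193 = -3467
  a_12 = 2·-3467 + 2·-1324 + -1·-506 = -9076

2,2,-1 ; -9076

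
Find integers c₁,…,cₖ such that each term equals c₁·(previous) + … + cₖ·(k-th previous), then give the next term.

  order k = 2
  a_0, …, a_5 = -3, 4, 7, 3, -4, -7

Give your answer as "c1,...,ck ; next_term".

1,-1 ; -3

  a_2 = 1·4 + -1·-3 = 7
  a_3 = 1·7 + -1·4 = 3
  a_4 = 1·3 + -1·7 = -4
  a_5 = 1·-4 + -1·3 = -7
  a_6 = 1·-7 + -1·-4 = -3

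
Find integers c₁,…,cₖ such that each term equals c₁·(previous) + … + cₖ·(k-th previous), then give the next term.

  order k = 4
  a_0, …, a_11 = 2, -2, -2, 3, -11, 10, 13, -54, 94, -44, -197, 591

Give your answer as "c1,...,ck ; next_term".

-1,-1,2,-3 ; -764

  a_4 = -1·3 + -1·-2 + 2·-2 + -3·2 = -11
  a_5 = -1·-11 + -1·3 + 2·-2 + -3·-2 = 10
  a_6 = -1·10 + -1·-11 + 2·3 + -3·-2 = 13
  a_7 = -1·13 + -1·10 + 2·-11 + -3·3 = -54
  a_8 = -1·-54 + -1·13 + 2·10 + -3·-11 = 94
  a_9 = -1·94 + -1·-54 + 2·13 + -3·10 = -44
  a_10 = -1·-44 + -1·94 + 2·-54 + -3·13 = -197
  a_11 = -1·-197 + -1·-44 + 2·94 + -3·-54 = 591
  a_12 = -1·591 + -1·-197 + 2·-44 + -3·94 = -764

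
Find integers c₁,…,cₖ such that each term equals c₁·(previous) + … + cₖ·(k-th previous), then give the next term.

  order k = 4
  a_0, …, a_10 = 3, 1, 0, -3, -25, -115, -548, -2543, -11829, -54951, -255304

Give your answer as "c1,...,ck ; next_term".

  a_4 = 4·-3 + 4·0 + -4·1 + -3·3 = -25
  a_5 = 4·-25 + 4·-3 + -4·0 + -3·1 = -115
  a_6 = 4·-115 + 4·-25 + -4·-3 + -3·0 = -548
  a_7 = 4·-548 + 4·-115 + -4·-25 + -3·-3 = -2543
  a_8 = 4·-2543 + 4·-548 + -4·-115 + -3·-25 = -11829
  a_9 = 4·-11829 + 4·-2543 + -4·-548 + -3·-115 = -54951
  a_10 = 4·-54951 + 4·-11829 + -4·-2543 + -3·-548 = -255304
  a_11 = 4·-255304 + 4·-54951 + -4·-11829 + -3·-2543 = -1186075

4,4,-4,-3 ; -1186075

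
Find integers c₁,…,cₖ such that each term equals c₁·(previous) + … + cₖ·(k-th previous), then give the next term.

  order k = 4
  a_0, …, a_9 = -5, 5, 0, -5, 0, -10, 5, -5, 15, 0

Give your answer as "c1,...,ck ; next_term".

0,1,-1,-1 ; 15

  a_4 = 0·-5 + 1·0 + -1·5 + -1·-5 = 0
  a_5 = 0·0 + 1·-5 + -1·0 + -1·5 = -10
  a_6 = 0·-10 + 1·0 + -1·-5 + -1·0 = 5
  a_7 = 0·5 + 1·-10 + -1·0 + -1·-5 = -5
  a_8 = 0·-5 + 1·5 + -1·-10 + -1·0 = 15
  a_9 = 0·15 + 1·-5 + -1·5 + -1·-10 = 0
  a_10 = 0·0 + 1·15 + -1·-5 + -1·5 = 15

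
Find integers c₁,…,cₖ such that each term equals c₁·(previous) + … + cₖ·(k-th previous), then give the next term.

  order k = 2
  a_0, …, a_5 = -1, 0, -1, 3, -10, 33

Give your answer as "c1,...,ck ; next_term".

-3,1 ; -109

  a_2 = -3·0 + 1·-1 = -1
  a_3 = -3·-1 + 1·0 = 3
  a_4 = -3·3 + 1·-1 = -10
  a_5 = -3·-10 + 1·3 = 33
  a_6 = -3·33 + 1·-10 = -109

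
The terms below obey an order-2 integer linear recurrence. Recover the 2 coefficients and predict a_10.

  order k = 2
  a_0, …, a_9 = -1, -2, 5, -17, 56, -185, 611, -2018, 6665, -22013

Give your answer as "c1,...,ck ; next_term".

  a_2 = -3·-2 + 1·-1 = 5
  a_3 = -3·5 + 1·-2 = -17
  a_4 = -3·-17 + 1·5 = 56
  a_5 = -3·56 + 1·-17 = -185
  a_6 = -3·-185 + 1·56 = 611
  a_7 = -3·611 + 1·-185 = -2018
  a_8 = -3·-2018 + 1·611 = 6665
  a_9 = -3·6665 + 1·-2018 = -22013
  a_10 = -3·-22013 + 1·6665 = 72704

-3,1 ; 72704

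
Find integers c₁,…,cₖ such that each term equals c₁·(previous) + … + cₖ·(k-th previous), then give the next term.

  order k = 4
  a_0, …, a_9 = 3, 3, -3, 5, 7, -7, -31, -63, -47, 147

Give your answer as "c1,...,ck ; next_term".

2,-3,-1,-3 ; 591

  a_4 = 2·5 + -3·-3 + -1·3 + -3·3 = 7
  a_5 = 2·7 + -3·5 + -1·-3 + -3·3 = -7
  a_6 = 2·-7 + -3·7 + -1·5 + -3·-3 = -31
  a_7 = 2·-31 + -3·-7 + -1·7 + -3·5 = -63
  a_8 = 2·-63 + -3·-31 + -1·-7 + -3·7 = -47
  a_9 = 2·-47 + -3·-63 + -1·-31 + -3·-7 = 147
  a_10 = 2·147 + -3·-47 + -1·-63 + -3·-31 = 591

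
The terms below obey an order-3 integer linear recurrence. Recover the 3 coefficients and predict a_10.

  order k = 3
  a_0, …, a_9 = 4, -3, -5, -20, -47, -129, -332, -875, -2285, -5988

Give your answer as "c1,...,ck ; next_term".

2,2,-1 ; -15671

  a_3 = 2·-5 + 2·-3 + -1·4 = -20
  a_4 = 2·-20 + 2·-5 + -1·-3 = -47
  a_5 = 2·-47 + 2·-20 + -1·-5 = -129
  a_6 = 2·-129 + 2·-47 + -1·-20 = -332
  a_7 = 2·-332 + 2·-129 + -1·-47 = -875
  a_8 = 2·-875 + 2·-332 + -1·-129 = -2285
  a_9 = 2·-2285 + 2·-875 + -1·-332 = -5988
  a_10 = 2·-5988 + 2·-2285 + -1·-875 = -15671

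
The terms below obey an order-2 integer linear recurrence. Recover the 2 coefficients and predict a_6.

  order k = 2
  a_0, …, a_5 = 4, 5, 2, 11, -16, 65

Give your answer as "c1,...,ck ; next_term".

-2,3 ; -178

  a_2 = -2·5 + 3·4 = 2
  a_3 = -2·2 + 3·5 = 11
  a_4 = -2·11 + 3·2 = -16
  a_5 = -2·-16 + 3·11 = 65
  a_6 = -2·65 + 3·-16 = -178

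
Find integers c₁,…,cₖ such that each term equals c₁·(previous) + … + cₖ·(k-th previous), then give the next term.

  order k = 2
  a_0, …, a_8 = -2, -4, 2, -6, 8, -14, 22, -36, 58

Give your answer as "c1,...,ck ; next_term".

-1,1 ; -94

  a_2 = -1·-4 + 1·-2 = 2
  a_3 = -1·2 + 1·-4 = -6
  a_4 = -1·-6 + 1·2 = 8
  a_5 = -1·8 + 1·-6 = -14
  a_6 = -1·-14 + 1·8 = 22
  a_7 = -1·22 + 1·-14 = -36
  a_8 = -1·-36 + 1·22 = 58
  a_9 = -1·58 + 1·-36 = -94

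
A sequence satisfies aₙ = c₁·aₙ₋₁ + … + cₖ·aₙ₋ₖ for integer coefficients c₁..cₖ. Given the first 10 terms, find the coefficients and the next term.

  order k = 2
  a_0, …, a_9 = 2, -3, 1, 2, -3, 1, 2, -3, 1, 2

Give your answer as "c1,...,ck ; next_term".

-1,-1 ; -3

  a_2 = -1·-3 + -1·2 = 1
  a_3 = -1·1 + -1·-3 = 2
  a_4 = -1·2 + -1·1 = -3
  a_5 = -1·-3 + -1·2 = 1
  a_6 = -1·1 + -1·-3 = 2
  a_7 = -1·2 + -1·1 = -3
  a_8 = -1·-3 + -1·2 = 1
  a_9 = -1·1 + -1·-3 = 2
  a_10 = -1·2 + -1·1 = -3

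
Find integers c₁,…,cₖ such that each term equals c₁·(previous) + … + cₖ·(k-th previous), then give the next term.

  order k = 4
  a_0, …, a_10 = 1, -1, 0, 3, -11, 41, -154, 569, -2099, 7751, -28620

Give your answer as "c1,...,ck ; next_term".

  a_4 = -4·3 + -2·0 + -4·-1 + -3·1 = -11
  a_5 = -4·-11 + -2·3 + -4·0 + -3·-1 = 41
  a_6 = -4·41 + -2·-11 + -4·3 + -3·0 = -154
  a_7 = -4·-154 + -2·41 + -4·-11 + -3·3 = 569
  a_8 = -4·569 + -2·-154 + -4·41 + -3·-11 = -2099
  a_9 = -4·-2099 + -2·569 + -4·-154 + -3·41 = 7751
  a_10 = -4·7751 + -2·-2099 + -4·569 + -3·-154 = -28620
  a_11 = -4·-28620 + -2·7751 + -4·-2099 + -3·569 = 105667

-4,-2,-4,-3 ; 105667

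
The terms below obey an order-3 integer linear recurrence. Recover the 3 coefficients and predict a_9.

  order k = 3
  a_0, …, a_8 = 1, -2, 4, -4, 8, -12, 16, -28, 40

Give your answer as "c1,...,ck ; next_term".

0,1,-2 ; -60

  a_3 = 0·4 + 1·-2 + -2·1 = -4
  a_4 = 0·-4 + 1·4 + -2·-2 = 8
  a_5 = 0·8 + 1·-4 + -2·4 = -12
  a_6 = 0·-12 + 1·8 + -2·-4 = 16
  a_7 = 0·16 + 1·-12 + -2·8 = -28
  a_8 = 0·-28 + 1·16 + -2·-12 = 40
  a_9 = 0·40 + 1·-28 + -2·16 = -60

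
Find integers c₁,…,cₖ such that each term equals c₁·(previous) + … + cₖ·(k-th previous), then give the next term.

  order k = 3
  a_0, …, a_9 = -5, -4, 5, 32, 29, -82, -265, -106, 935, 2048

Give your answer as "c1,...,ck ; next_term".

1,-3,-3 ; -439

  a_3 = 1·5 + -3·-4 + -3·-5 = 32
  a_4 = 1·32 + -3·5 + -3·-4 = 29
  a_5 = 1·29 + -3·32 + -3·5 = -82
  a_6 = 1·-82 + -3·29 + -3·32 = -265
  a_7 = 1·-265 + -3·-82 + -3·29 = -106
  a_8 = 1·-106 + -3·-265 + -3·-82 = 935
  a_9 = 1·935 + -3·-106 + -3·-265 = 2048
  a_10 = 1·2048 + -3·935 + -3·-106 = -439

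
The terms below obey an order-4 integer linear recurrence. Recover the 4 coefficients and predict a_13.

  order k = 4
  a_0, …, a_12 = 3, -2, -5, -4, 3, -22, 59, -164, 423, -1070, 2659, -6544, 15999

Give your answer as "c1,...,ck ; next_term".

  a_4 = -3·-4 + 0·-5 + 3·-2 + -1·3 = 3
  a_5 = -3·3 + 0·-4 + 3·-5 + -1·-2 = -22
  a_6 = -3·-22 + 0·3 + 3·-4 + -1·-5 = 59
  a_7 = -3·59 + 0·-22 + 3·3 + -1·-4 = -164
  a_8 = -3·-164 + 0·59 + 3·-22 + -1·3 = 423
  a_9 = -3·423 + 0·-164 + 3·59 + -1·-22 = -1070
  a_10 = -3·-1070 + 0·423 + 3·-164 + -1·59 = 2659
  a_11 = -3·2659 + 0·-1070 + 3·423 + -1·-164 = -6544
  a_12 = -3·-6544 + 0·2659 + 3·-1070 + -1·423 = 15999
  a_13 = -3·15999 + 0·-6544 + 3·2659 + -1·-1070 = -38950

-3,0,3,-1 ; -38950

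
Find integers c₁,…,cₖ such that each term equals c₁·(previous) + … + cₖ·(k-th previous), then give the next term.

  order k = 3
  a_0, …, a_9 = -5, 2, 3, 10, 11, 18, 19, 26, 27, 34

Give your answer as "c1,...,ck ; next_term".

  a_3 = 1·3 + 1·2 + -1·-5 = 10
  a_4 = 1·10 + 1·3 + -1·2 = 11
  a_5 = 1·11 + 1·10 + -1·3 = 18
  a_6 = 1·18 + 1·11 + -1·10 = 19
  a_7 = 1·19 + 1·18 + -1·11 = 26
  a_8 = 1·26 + 1·19 + -1·18 = 27
  a_9 = 1·27 + 1·26 + -1·19 = 34
  a_10 = 1·34 + 1·27 + -1·26 = 35

1,1,-1 ; 35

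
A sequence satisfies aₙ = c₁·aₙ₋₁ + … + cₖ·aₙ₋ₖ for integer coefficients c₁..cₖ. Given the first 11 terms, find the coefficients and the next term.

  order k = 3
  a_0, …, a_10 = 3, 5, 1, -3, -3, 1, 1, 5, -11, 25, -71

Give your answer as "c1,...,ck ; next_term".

  a_3 = -2·1 + 1·5 + -2·3 = -3
  a_4 = -2·-3 + 1·1 + -2·5 = -3
  a_5 = -2·-3 + 1·-3 + -2·1 = 1
  a_6 = -2·1 + 1·-3 + -2·-3 = 1
  a_7 = -2·1 + 1·1 + -2·-3 = 5
  a_8 = -2·5 + 1·1 + -2·1 = -11
  a_9 = -2·-11 + 1·5 + -2·1 = 25
  a_10 = -2·25 + 1·-11 + -2·5 = -71
  a_11 = -2·-71 + 1·25 + -2·-11 = 189

-2,1,-2 ; 189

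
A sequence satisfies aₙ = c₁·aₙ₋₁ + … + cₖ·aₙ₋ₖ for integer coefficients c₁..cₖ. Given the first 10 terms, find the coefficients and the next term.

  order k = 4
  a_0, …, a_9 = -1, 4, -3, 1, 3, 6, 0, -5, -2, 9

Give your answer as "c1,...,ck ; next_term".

  a_4 = 1·1 + -1·-3 + 0·4 + 1·-1 = 3
  a_5 = 1·3 + -1·1 + 0·-3 + 1·4 = 6
  a_6 = 1·6 + -1·3 + 0·1 + 1·-3 = 0
  a_7 = 1·0 + -1·6 + 0·3 + 1·1 = -5
  a_8 = 1·-5 + -1·0 + 0·6 + 1·3 = -2
  a_9 = 1·-2 + -1·-5 + 0·0 + 1·6 = 9
  a_10 = 1·9 + -1·-2 + 0·-5 + 1·0 = 11

1,-1,0,1 ; 11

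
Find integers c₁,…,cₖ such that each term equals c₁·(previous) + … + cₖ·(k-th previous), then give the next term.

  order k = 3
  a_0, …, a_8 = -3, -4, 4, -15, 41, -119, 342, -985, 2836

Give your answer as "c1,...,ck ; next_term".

  a_3 = -3·4 + 0·-4 + 1·-3 = -15
  a_4 = -3·-15 + 0·4 + 1·-4 = 41
  a_5 = -3·41 + 0·-15 + 1·4 = -119
  a_6 = -3·-119 + 0·41 + 1·-15 = 342
  a_7 = -3·342 + 0·-119 + 1·41 = -985
  a_8 = -3·-985 + 0·342 + 1·-119 = 2836
  a_9 = -3·2836 + 0·-985 + 1·342 = -8166

-3,0,1 ; -8166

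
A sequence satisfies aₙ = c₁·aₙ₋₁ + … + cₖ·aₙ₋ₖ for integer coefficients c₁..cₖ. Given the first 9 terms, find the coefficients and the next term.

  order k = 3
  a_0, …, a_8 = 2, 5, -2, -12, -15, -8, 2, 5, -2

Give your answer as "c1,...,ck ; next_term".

2,-2,1 ; -12

  a_3 = 2·-2 + -2·5 + 1·2 = -12
  a_4 = 2·-12 + -2·-2 + 1·5 = -15
  a_5 = 2·-15 + -2·-12 + 1·-2 = -8
  a_6 = 2·-8 + -2·-15 + 1·-12 = 2
  a_7 = 2·2 + -2·-8 + 1·-15 = 5
  a_8 = 2·5 + -2·2 + 1·-8 = -2
  a_9 = 2·-2 + -2·5 + 1·2 = -12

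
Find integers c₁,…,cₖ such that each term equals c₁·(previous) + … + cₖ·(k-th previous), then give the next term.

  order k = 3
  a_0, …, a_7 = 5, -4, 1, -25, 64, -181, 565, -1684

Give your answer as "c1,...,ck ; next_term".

  a_3 = -2·1 + 2·-4 + -3·5 = -25
  a_4 = -2·-25 + 2·1 + -3·-4 = 64
  a_5 = -2·64 + 2·-25 + -3·1 = -181
  a_6 = -2·-181 + 2·64 + -3·-25 = 565
  a_7 = -2·565 + 2·-181 + -3·64 = -1684
  a_8 = -2·-1684 + 2·565 + -3·-181 = 5041

-2,2,-3 ; 5041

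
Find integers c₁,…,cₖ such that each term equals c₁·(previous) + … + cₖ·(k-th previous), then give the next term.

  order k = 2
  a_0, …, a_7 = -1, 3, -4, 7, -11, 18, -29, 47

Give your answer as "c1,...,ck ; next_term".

-1,1 ; -76

  a_2 = -1·3 + 1·-1 = -4
  a_3 = -1·-4 + 1·3 = 7
  a_4 = -1·7 + 1·-4 = -11
  a_5 = -1·-11 + 1·7 = 18
  a_6 = -1·18 + 1·-11 = -29
  a_7 = -1·-29 + 1·18 = 47
  a_8 = -1·47 + 1·-29 = -76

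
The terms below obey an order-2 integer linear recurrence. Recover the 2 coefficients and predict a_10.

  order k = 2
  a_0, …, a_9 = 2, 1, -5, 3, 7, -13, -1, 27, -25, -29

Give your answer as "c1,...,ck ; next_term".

-1,-2 ; 79

  a_2 = -1·1 + -2·2 = -5
  a_3 = -1·-5 + -2·1 = 3
  a_4 = -1·3 + -2·-5 = 7
  a_5 = -1·7 + -2·3 = -13
  a_6 = -1·-13 + -2·7 = -1
  a_7 = -1·-1 + -2·-13 = 27
  a_8 = -1·27 + -2·-1 = -25
  a_9 = -1·-25 + -2·27 = -29
  a_10 = -1·-29 + -2·-25 = 79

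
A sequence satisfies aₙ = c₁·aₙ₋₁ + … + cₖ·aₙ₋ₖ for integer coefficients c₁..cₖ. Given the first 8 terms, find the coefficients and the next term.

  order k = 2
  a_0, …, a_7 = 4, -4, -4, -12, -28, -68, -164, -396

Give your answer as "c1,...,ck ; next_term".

  a_2 = 2·-4 + 1·4 = -4
  a_3 = 2·-4 + 1·-4 = -12
  a_4 = 2·-12 + 1·-4 = -28
  a_5 = 2·-28 + 1·-12 = -68
  a_6 = 2·-68 + 1·-28 = -164
  a_7 = 2·-164 + 1·-68 = -396
  a_8 = 2·-396 + 1·-164 = -956

2,1 ; -956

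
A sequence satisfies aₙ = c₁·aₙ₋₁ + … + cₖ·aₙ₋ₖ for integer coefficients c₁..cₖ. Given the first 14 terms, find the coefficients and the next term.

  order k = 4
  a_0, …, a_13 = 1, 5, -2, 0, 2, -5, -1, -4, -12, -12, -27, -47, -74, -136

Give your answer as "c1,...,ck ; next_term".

  a_4 = 1·0 + 1·-2 + 1·5 + -1·1 = 2
  a_5 = 1·2 + 1·0 + 1·-2 + -1·5 = -5
  a_6 = 1·-5 + 1·2 + 1·0 + -1·-2 = -1
  a_7 = 1·-1 + 1·-5 + 1·2 + -1·0 = -4
  a_8 = 1·-4 + 1·-1 + 1·-5 + -1·2 = -12
  a_9 = 1·-12 + 1·-4 + 1·-1 + -1·-5 = -12
  a_10 = 1·-12 + 1·-12 + 1·-4 + -1·-1 = -27
  a_11 = 1·-27 + 1·-12 + 1·-12 + -1·-4 = -47
  a_12 = 1·-47 + 1·-27 + 1·-12 + -1·-12 = -74
  a_13 = 1·-74 + 1·-47 + 1·-27 + -1·-12 = -136
  a_14 = 1·-136 + 1·-74 + 1·-47 + -1·-27 = -230

1,1,1,-1 ; -230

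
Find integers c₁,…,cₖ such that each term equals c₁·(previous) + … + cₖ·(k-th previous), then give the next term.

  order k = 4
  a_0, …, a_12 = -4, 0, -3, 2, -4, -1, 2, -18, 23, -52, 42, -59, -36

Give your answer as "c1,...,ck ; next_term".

-1,2,3,-1 ; 96

  a_4 = -1·2 + 2·-3 + 3·0 + -1·-4 = -4
  a_5 = -1·-4 + 2·2 + 3·-3 + -1·0 = -1
  a_6 = -1·-1 + 2·-4 + 3·2 + -1·-3 = 2
  a_7 = -1·2 + 2·-1 + 3·-4 + -1·2 = -18
  a_8 = -1·-18 + 2·2 + 3·-1 + -1·-4 = 23
  a_9 = -1·23 + 2·-18 + 3·2 + -1·-1 = -52
  a_10 = -1·-52 + 2·23 + 3·-18 + -1·2 = 42
  a_11 = -1·42 + 2·-52 + 3·23 + -1·-18 = -59
  a_12 = -1·-59 + 2·42 + 3·-52 + -1·23 = -36
  a_13 = -1·-36 + 2·-59 + 3·42 + -1·-52 = 96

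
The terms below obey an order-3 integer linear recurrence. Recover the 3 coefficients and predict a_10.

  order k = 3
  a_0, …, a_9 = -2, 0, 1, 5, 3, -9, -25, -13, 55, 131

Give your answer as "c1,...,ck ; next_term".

1,-2,-2 ; 47

  a_3 = 1·1 + -2·0 + -2·-2 = 5
  a_4 = 1·5 + -2·1 + -2·0 = 3
  a_5 = 1·3 + -2·5 + -2·1 = -9
  a_6 = 1·-9 + -2·3 + -2·5 = -25
  a_7 = 1·-25 + -2·-9 + -2·3 = -13
  a_8 = 1·-13 + -2·-25 + -2·-9 = 55
  a_9 = 1·55 + -2·-13 + -2·-25 = 131
  a_10 = 1·131 + -2·55 + -2·-13 = 47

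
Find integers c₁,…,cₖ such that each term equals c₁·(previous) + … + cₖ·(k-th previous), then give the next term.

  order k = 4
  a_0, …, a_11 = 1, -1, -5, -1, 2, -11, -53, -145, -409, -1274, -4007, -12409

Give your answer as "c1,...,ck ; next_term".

3,-1,3,3 ; -38269

  a_4 = 3·-1 + -1·-5 + 3·-1 + 3·1 = 2
  a_5 = 3·2 + -1·-1 + 3·-5 + 3·-1 = -11
  a_6 = 3·-11 + -1·2 + 3·-1 + 3·-5 = -53
  a_7 = 3·-53 + -1·-11 + 3·2 + 3·-1 = -145
  a_8 = 3·-145 + -1·-53 + 3·-11 + 3·2 = -409
  a_9 = 3·-409 + -1·-145 + 3·-53 + 3·-11 = -1274
  a_10 = 3·-1274 + -1·-409 + 3·-145 + 3·-53 = -4007
  a_11 = 3·-4007 + -1·-1274 + 3·-409 + 3·-145 = -12409
  a_12 = 3·-12409 + -1·-4007 + 3·-1274 + 3·-409 = -38269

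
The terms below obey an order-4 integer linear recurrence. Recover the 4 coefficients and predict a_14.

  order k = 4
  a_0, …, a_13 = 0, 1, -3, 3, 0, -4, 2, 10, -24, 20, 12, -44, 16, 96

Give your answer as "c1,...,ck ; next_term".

-2,-2,0,2 ; -200

  a_4 = -2·3 + -2·-3 + 0·1 + 2·0 = 0
  a_5 = -2·0 + -2·3 + 0·-3 + 2·1 = -4
  a_6 = -2·-4 + -2·0 + 0·3 + 2·-3 = 2
  a_7 = -2·2 + -2·-4 + 0·0 + 2·3 = 10
  a_8 = -2·10 + -2·2 + 0·-4 + 2·0 = -24
  a_9 = -2·-24 + -2·10 + 0·2 + 2·-4 = 20
  a_10 = -2·20 + -2·-24 + 0·10 + 2·2 = 12
  a_11 = -2·12 + -2·20 + 0·-24 + 2·10 = -44
  a_12 = -2·-44 + -2·12 + 0·20 + 2·-24 = 16
  a_13 = -2·16 + -2·-44 + 0·12 + 2·20 = 96
  a_14 = -2·96 + -2·16 + 0·-44 + 2·12 = -200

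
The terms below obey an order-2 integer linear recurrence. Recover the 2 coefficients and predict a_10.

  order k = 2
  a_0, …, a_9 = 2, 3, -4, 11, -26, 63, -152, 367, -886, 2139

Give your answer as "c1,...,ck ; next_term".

  a_2 = -2·3 + 1·2 = -4
  a_3 = -2·-4 + 1·3 = 11
  a_4 = -2·11 + 1·-4 = -26
  a_5 = -2·-26 + 1·11 = 63
  a_6 = -2·63 + 1·-26 = -152
  a_7 = -2·-152 + 1·63 = 367
  a_8 = -2·367 + 1·-152 = -886
  a_9 = -2·-886 + 1·367 = 2139
  a_10 = -2·2139 + 1·-886 = -5164

-2,1 ; -5164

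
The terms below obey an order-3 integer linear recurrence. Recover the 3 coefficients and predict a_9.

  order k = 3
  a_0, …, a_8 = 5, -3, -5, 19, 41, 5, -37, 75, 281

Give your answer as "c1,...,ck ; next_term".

2,-3,4 ; 189

  a_3 = 2·-5 + -3·-3 + 4·5 = 19
  a_4 = 2·19 + -3·-5 + 4·-3 = 41
  a_5 = 2·41 + -3·19 + 4·-5 = 5
  a_6 = 2·5 + -3·41 + 4·19 = -37
  a_7 = 2·-37 + -3·5 + 4·41 = 75
  a_8 = 2·75 + -3·-37 + 4·5 = 281
  a_9 = 2·281 + -3·75 + 4·-37 = 189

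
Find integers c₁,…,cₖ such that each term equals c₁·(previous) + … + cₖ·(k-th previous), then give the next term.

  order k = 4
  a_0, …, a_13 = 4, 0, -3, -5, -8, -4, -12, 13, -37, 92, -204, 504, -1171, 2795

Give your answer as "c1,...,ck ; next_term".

-1,3,-1,-1 ; -6608

  a_4 = -1·-5 + 3·-3 + -1·0 + -1·4 = -8
  a_5 = -1·-8 + 3·-5 + -1·-3 + -1·0 = -4
  a_6 = -1·-4 + 3·-8 + -1·-5 + -1·-3 = -12
  a_7 = -1·-12 + 3·-4 + -1·-8 + -1·-5 = 13
  a_8 = -1·13 + 3·-12 + -1·-4 + -1·-8 = -37
  a_9 = -1·-37 + 3·13 + -1·-12 + -1·-4 = 92
  a_10 = -1·92 + 3·-37 + -1·13 + -1·-12 = -204
  a_11 = -1·-204 + 3·92 + -1·-37 + -1·13 = 504
  a_12 = -1·504 + 3·-204 + -1·92 + -1·-37 = -1171
  a_13 = -1·-1171 + 3·504 + -1·-204 + -1·92 = 2795
  a_14 = -1·2795 + 3·-1171 + -1·504 + -1·-204 = -6608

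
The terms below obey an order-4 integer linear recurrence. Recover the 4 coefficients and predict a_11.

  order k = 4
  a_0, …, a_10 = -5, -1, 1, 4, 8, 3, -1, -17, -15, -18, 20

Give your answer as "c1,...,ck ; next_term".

  a_4 = 0·4 + 1·1 + -2·-1 + -1·-5 = 8
  a_5 = 0·8 + 1·4 + -2·1 + -1·-1 = 3
  a_6 = 0·3 + 1·8 + -2·4 + -1·1 = -1
  a_7 = 0·-1 + 1·3 + -2·8 + -1·4 = -17
  a_8 = 0·-17 + 1·-1 + -2·3 + -1·8 = -15
  a_9 = 0·-15 + 1·-17 + -2·-1 + -1·3 = -18
  a_10 = 0·-18 + 1·-15 + -2·-17 + -1·-1 = 20
  a_11 = 0·20 + 1·-18 + -2·-15 + -1·-17 = 29

0,1,-2,-1 ; 29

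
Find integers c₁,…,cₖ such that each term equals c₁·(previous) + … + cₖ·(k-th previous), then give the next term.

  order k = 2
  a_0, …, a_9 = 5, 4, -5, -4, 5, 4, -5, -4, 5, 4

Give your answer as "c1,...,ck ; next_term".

  a_2 = 0·4 + -1·5 = -5
  a_3 = 0·-5 + -1·4 = -4
  a_4 = 0·-4 + -1·-5 = 5
  a_5 = 0·5 + -1·-4 = 4
  a_6 = 0·4 + -1·5 = -5
  a_7 = 0·-5 + -1·4 = -4
  a_8 = 0·-4 + -1·-5 = 5
  a_9 = 0·5 + -1·-4 = 4
  a_10 = 0·4 + -1·5 = -5

0,-1 ; -5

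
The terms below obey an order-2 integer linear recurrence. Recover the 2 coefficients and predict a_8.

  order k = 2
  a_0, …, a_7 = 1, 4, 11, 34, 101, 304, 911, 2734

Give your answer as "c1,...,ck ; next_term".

  a_2 = 2·4 + 3·1 = 11
  a_3 = 2·11 + 3·4 = 34
  a_4 = 2·34 + 3·11 = 101
  a_5 = 2·101 + 3·34 = 304
  a_6 = 2·304 + 3·101 = 911
  a_7 = 2·911 + 3·304 = 2734
  a_8 = 2·2734 + 3·911 = 8201

2,3 ; 8201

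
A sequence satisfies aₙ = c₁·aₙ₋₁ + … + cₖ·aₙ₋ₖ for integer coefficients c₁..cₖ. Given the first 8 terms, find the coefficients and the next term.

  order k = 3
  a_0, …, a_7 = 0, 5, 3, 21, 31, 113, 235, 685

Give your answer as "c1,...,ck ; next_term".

2,3,-4 ; 1623

  a_3 = 2·3 + 3·5 + -4·0 = 21
  a_4 = 2·21 + 3·3 + -4·5 = 31
  a_5 = 2·31 + 3·21 + -4·3 = 113
  a_6 = 2·113 + 3·31 + -4·21 = 235
  a_7 = 2·235 + 3·113 + -4·31 = 685
  a_8 = 2·685 + 3·235 + -4·113 = 1623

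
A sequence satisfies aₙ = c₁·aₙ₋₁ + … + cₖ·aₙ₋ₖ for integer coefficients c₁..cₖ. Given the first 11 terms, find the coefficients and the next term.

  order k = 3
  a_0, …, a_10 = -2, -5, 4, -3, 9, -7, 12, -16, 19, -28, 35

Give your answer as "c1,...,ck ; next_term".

  a_3 = 0·4 + 1·-5 + -1·-2 = -3
  a_4 = 0·-3 + 1·4 + -1·-5 = 9
  a_5 = 0·9 + 1·-3 + -1·4 = -7
  a_6 = 0·-7 + 1·9 + -1·-3 = 12
  a_7 = 0·12 + 1·-7 + -1·9 = -16
  a_8 = 0·-16 + 1·12 + -1·-7 = 19
  a_9 = 0·19 + 1·-16 + -1·12 = -28
  a_10 = 0·-28 + 1·19 + -1·-16 = 35
  a_11 = 0·35 + 1·-28 + -1·19 = -47

0,1,-1 ; -47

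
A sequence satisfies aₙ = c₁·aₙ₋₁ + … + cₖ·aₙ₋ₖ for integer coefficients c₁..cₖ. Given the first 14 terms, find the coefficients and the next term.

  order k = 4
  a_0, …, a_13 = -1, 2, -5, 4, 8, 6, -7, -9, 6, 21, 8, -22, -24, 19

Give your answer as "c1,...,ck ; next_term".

  a_4 = 1·4 + -1·-5 + 0·2 + 1·-1 = 8
  a_5 = 1·8 + -1·4 + 0·-5 + 1·2 = 6
  a_6 = 1·6 + -1·8 + 0·4 + 1·-5 = -7
  a_7 = 1·-7 + -1·6 + 0·8 + 1·4 = -9
  a_8 = 1·-9 + -1·-7 + 0·6 + 1·8 = 6
  a_9 = 1·6 + -1·-9 + 0·-7 + 1·6 = 21
  a_10 = 1·21 + -1·6 + 0·-9 + 1·-7 = 8
  a_11 = 1·8 + -1·21 + 0·6 + 1·-9 = -22
  a_12 = 1·-22 + -1·8 + 0·21 + 1·6 = -24
  a_13 = 1·-24 + -1·-22 + 0·8 + 1·21 = 19
  a_14 = 1·19 + -1·-24 + 0·-22 + 1·8 = 51

1,-1,0,1 ; 51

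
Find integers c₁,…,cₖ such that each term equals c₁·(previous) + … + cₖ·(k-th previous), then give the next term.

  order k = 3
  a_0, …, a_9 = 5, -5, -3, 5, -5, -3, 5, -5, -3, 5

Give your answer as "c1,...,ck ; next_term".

0,0,1 ; -5

  a_3 = 0·-3 + 0·-5 + 1·5 = 5
  a_4 = 0·5 + 0·-3 + 1·-5 = -5
  a_5 = 0·-5 + 0·5 + 1·-3 = -3
  a_6 = 0·-3 + 0·-5 + 1·5 = 5
  a_7 = 0·5 + 0·-3 + 1·-5 = -5
  a_8 = 0·-5 + 0·5 + 1·-3 = -3
  a_9 = 0·-3 + 0·-5 + 1·5 = 5
  a_10 = 0·5 + 0·-3 + 1·-5 = -5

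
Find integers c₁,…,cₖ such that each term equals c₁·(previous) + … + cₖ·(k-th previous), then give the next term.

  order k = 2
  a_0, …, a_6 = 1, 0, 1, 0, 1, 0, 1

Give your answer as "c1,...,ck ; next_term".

0,1 ; 0

  a_2 = 0·0 + 1·1 = 1
  a_3 = 0·1 + 1·0 = 0
  a_4 = 0·0 + 1·1 = 1
  a_5 = 0·1 + 1·0 = 0
  a_6 = 0·0 + 1·1 = 1
  a_7 = 0·1 + 1·0 = 0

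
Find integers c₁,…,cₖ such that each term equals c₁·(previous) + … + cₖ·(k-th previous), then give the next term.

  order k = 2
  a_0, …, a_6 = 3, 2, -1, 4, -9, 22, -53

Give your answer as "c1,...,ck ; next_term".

  a_2 = -2·2 + 1·3 = -1
  a_3 = -2·-1 + 1·2 = 4
  a_4 = -2·4 + 1·-1 = -9
  a_5 = -2·-9 + 1·4 = 22
  a_6 = -2·22 + 1·-9 = -53
  a_7 = -2·-53 + 1·22 = 128

-2,1 ; 128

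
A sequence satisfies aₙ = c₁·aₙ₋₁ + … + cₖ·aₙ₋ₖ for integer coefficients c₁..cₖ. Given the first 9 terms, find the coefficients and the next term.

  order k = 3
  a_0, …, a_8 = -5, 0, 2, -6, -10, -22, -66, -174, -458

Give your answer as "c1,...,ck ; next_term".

2,1,2 ; -1222

  a_3 = 2·2 + 1·0 + 2·-5 = -6
  a_4 = 2·-6 + 1·2 + 2·0 = -10
  a_5 = 2·-10 + 1·-6 + 2·2 = -22
  a_6 = 2·-22 + 1·-10 + 2·-6 = -66
  a_7 = 2·-66 + 1·-22 + 2·-10 = -174
  a_8 = 2·-174 + 1·-66 + 2·-22 = -458
  a_9 = 2·-458 + 1·-174 + 2·-66 = -1222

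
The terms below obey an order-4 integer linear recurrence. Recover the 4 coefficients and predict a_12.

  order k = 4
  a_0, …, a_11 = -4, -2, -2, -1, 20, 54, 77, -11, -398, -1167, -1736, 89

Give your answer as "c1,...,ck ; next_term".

  a_4 = 2·-1 + -2·-2 + -3·-2 + -3·-4 = 20
  a_5 = 2·20 + -2·-1 + -3·-2 + -3·-2 = 54
  a_6 = 2·54 + -2·20 + -3·-1 + -3·-2 = 77
  a_7 = 2·77 + -2·54 + -3·20 + -3·-1 = -11
  a_8 = 2·-11 + -2·77 + -3·54 + -3·20 = -398
  a_9 = 2·-398 + -2·-11 + -3·77 + -3·54 = -1167
  a_10 = 2·-1167 + -2·-398 + -3·-11 + -3·77 = -1736
  a_11 = 2·-1736 + -2·-1167 + -3·-398 + -3·-11 = 89
  a_12 = 2·89 + -2·-1736 + -3·-1167 + -3·-398 = 8345

2,-2,-3,-3 ; 8345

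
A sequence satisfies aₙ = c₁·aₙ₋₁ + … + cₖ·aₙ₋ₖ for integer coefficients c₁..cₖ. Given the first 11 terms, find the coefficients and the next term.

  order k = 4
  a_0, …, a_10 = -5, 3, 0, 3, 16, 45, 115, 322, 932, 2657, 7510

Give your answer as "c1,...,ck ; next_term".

  a_4 = 3·3 + -2·0 + 4·3 + 1·-5 = 16
  a_5 = 3·16 + -2·3 + 4·0 + 1·3 = 45
  a_6 = 3·45 + -2·16 + 4·3 + 1·0 = 115
  a_7 = 3·115 + -2·45 + 4·16 + 1·3 = 322
  a_8 = 3·322 + -2·115 + 4·45 + 1·16 = 932
  a_9 = 3·932 + -2·322 + 4·115 + 1·45 = 2657
  a_10 = 3·2657 + -2·932 + 4·322 + 1·115 = 7510
  a_11 = 3·7510 + -2·2657 + 4·932 + 1·322 = 21266

3,-2,4,1 ; 21266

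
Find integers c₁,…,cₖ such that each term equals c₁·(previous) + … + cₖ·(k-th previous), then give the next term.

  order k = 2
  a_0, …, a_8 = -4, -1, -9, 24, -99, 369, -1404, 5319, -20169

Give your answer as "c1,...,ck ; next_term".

  a_2 = -3·-1 + 3·-4 = -9
  a_3 = -3·-9 + 3·-1 = 24
  a_4 = -3·24 + 3·-9 = -99
  a_5 = -3·-99 + 3·24 = 369
  a_6 = -3·369 + 3·-99 = -1404
  a_7 = -3·-1404 + 3·369 = 5319
  a_8 = -3·5319 + 3·-1404 = -20169
  a_9 = -3·-20169 + 3·5319 = 76464

-3,3 ; 76464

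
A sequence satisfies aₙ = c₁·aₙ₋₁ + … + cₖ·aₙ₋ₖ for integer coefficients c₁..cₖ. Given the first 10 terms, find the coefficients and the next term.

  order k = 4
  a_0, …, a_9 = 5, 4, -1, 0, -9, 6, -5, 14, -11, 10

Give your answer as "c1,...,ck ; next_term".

  a_4 = -1·0 + 0·-1 + -1·4 + -1·5 = -9
  a_5 = -1·-9 + 0·0 + -1·-1 + -1·4 = 6
  a_6 = -1·6 + 0·-9 + -1·0 + -1·-1 = -5
  a_7 = -1·-5 + 0·6 + -1·-9 + -1·0 = 14
  a_8 = -1·14 + 0·-5 + -1·6 + -1·-9 = -11
  a_9 = -1·-11 + 0·14 + -1·-5 + -1·6 = 10
  a_10 = -1·10 + 0·-11 + -1·14 + -1·-5 = -19

-1,0,-1,-1 ; -19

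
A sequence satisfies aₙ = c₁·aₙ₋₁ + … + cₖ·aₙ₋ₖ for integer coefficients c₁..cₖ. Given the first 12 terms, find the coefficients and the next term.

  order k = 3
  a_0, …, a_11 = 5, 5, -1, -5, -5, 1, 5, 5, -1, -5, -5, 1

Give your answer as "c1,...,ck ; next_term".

0,0,-1 ; 5

  a_3 = 0·-1 + 0·5 + -1·5 = -5
  a_4 = 0·-5 + 0·-1 + -1·5 = -5
  a_5 = 0·-5 + 0·-5 + -1·-1 = 1
  a_6 = 0·1 + 0·-5 + -1·-5 = 5
  a_7 = 0·5 + 0·1 + -1·-5 = 5
  a_8 = 0·5 + 0·5 + -1·1 = -1
  a_9 = 0·-1 + 0·5 + -1·5 = -5
  a_10 = 0·-5 + 0·-1 + -1·5 = -5
  a_11 = 0·-5 + 0·-5 + -1·-1 = 1
  a_12 = 0·1 + 0·-5 + -1·-5 = 5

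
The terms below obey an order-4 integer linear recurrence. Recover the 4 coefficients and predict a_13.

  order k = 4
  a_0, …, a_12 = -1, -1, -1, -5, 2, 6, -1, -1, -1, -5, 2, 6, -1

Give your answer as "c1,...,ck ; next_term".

  a_4 = 0·-5 + -1·-1 + 0·-1 + -1·-1 = 2
  a_5 = 0·2 + -1·-5 + 0·-1 + -1·-1 = 6
  a_6 = 0·6 + -1·2 + 0·-5 + -1·-1 = -1
  a_7 = 0·-1 + -1·6 + 0·2 + -1·-5 = -1
  a_8 = 0·-1 + -1·-1 + 0·6 + -1·2 = -1
  a_9 = 0·-1 + -1·-1 + 0·-1 + -1·6 = -5
  a_10 = 0·-5 + -1·-1 + 0·-1 + -1·-1 = 2
  a_11 = 0·2 + -1·-5 + 0·-1 + -1·-1 = 6
  a_12 = 0·6 + -1·2 + 0·-5 + -1·-1 = -1
  a_13 = 0·-1 + -1·6 + 0·2 + -1·-5 = -1

0,-1,0,-1 ; -1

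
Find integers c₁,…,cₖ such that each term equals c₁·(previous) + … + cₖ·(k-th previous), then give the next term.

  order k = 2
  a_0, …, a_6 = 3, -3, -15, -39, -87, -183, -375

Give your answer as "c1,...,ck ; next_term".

3,-2 ; -759

  a_2 = 3·-3 + -2·3 = -15
  a_3 = 3·-15 + -2·-3 = -39
  a_4 = 3·-39 + -2·-15 = -87
  a_5 = 3·-87 + -2·-39 = -183
  a_6 = 3·-183 + -2·-87 = -375
  a_7 = 3·-375 + -2·-183 = -759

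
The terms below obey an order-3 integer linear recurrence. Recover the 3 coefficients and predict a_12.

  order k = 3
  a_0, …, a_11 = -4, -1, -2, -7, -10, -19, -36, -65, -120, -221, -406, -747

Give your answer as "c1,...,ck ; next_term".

  a_3 = 1·-2 + 1·-1 + 1·-4 = -7
  a_4 = 1·-7 + 1·-2 + 1·-1 = -10
  a_5 = 1·-10 + 1·-7 + 1·-2 = -19
  a_6 = 1·-19 + 1·-10 + 1·-7 = -36
  a_7 = 1·-36 + 1·-19 + 1·-10 = -65
  a_8 = 1·-65 + 1·-36 + 1·-19 = -120
  a_9 = 1·-120 + 1·-65 + 1·-36 = -221
  a_10 = 1·-221 + 1·-120 + 1·-65 = -406
  a_11 = 1·-406 + 1·-221 + 1·-120 = -747
  a_12 = 1·-747 + 1·-406 + 1·-221 = -1374

1,1,1 ; -1374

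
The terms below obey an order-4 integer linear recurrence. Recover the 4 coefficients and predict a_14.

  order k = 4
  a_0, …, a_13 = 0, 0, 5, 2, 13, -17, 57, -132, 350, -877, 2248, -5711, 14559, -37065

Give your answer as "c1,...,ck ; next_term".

-1,3,-2,1 ; 94412

  a_4 = -1·2 + 3·5 + -2·0 + 1·0 = 13
  a_5 = -1·13 + 3·2 + -2·5 + 1·0 = -17
  a_6 = -1·-17 + 3·13 + -2·2 + 1·5 = 57
  a_7 = -1·57 + 3·-17 + -2·13 + 1·2 = -132
  a_8 = -1·-132 + 3·57 + -2·-17 + 1·13 = 350
  a_9 = -1·350 + 3·-132 + -2·57 + 1·-17 = -877
  a_10 = -1·-877 + 3·350 + -2·-132 + 1·57 = 2248
  a_11 = -1·2248 + 3·-877 + -2·350 + 1·-132 = -5711
  a_12 = -1·-5711 + 3·2248 + -2·-877 + 1·350 = 14559
  a_13 = -1·14559 + 3·-5711 + -2·2248 + 1·-877 = -37065
  a_14 = -1·-37065 + 3·14559 + -2·-5711 + 1·2248 = 94412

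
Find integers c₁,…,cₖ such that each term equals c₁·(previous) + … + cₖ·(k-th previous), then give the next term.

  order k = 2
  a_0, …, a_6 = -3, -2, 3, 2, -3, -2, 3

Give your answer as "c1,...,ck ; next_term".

  a_2 = 0·-2 + -1·-3 = 3
  a_3 = 0·3 + -1·-2 = 2
  a_4 = 0·2 + -1·3 = -3
  a_5 = 0·-3 + -1·2 = -2
  a_6 = 0·-2 + -1·-3 = 3
  a_7 = 0·3 + -1·-2 = 2

0,-1 ; 2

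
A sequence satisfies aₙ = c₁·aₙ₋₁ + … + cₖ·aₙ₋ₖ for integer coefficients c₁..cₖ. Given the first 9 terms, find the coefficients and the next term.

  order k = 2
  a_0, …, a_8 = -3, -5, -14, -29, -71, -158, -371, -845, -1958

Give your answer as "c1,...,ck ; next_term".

  a_2 = 1·-5 + 3·-3 = -14
  a_3 = 1·-14 + 3·-5 = -29
  a_4 = 1·-29 + 3·-14 = -71
  a_5 = 1·-71 + 3·-29 = -158
  a_6 = 1·-158 + 3·-71 = -371
  a_7 = 1·-371 + 3·-158 = -845
  a_8 = 1·-845 + 3·-371 = -1958
  a_9 = 1·-1958 + 3·-845 = -4493

1,3 ; -4493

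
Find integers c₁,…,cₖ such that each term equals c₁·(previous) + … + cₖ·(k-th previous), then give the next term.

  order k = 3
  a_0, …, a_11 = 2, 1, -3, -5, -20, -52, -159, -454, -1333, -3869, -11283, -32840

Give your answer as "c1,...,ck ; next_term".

  a_3 = 2·-3 + 3·1 + -1·2 = -5
  a_4 = 2·-5 + 3·-3 + -1·1 = -20
  a_5 = 2·-20 + 3·-5 + -1·-3 = -52
  a_6 = 2·-52 + 3·-20 + -1·-5 = -159
  a_7 = 2·-159 + 3·-52 + -1·-20 = -454
  a_8 = 2·-454 + 3·-159 + -1·-52 = -1333
  a_9 = 2·-1333 + 3·-454 + -1·-159 = -3869
  a_10 = 2·-3869 + 3·-1333 + -1·-454 = -11283
  a_11 = 2·-11283 + 3·-3869 + -1·-1333 = -32840
  a_12 = 2·-32840 + 3·-11283 + -1·-3869 = -95660

2,3,-1 ; -95660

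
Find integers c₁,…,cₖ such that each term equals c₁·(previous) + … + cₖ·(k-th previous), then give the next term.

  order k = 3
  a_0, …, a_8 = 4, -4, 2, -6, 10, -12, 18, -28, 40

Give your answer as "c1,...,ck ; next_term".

  a_3 = -1·2 + 0·-4 + -1·4 = -6
  a_4 = -1·-6 + 0·2 + -1·-4 = 10
  a_5 = -1·10 + 0·-6 + -1·2 = -12
  a_6 = -1·-12 + 0·10 + -1·-6 = 18
  a_7 = -1·18 + 0·-12 + -1·10 = -28
  a_8 = -1·-28 + 0·18 + -1·-12 = 40
  a_9 = -1·40 + 0·-28 + -1·18 = -58

-1,0,-1 ; -58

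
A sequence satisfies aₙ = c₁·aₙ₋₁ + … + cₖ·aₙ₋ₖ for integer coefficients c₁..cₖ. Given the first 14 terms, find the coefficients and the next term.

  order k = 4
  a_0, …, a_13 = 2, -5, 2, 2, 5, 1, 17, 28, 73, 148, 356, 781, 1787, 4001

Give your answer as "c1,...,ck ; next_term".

  a_4 = 1·2 + 2·2 + 1·-5 + 2·2 = 5
  a_5 = 1·5 + 2·2 + 1·2 + 2·-5 = 1
  a_6 = 1·1 + 2·5 + 1·2 + 2·2 = 17
  a_7 = 1·17 + 2·1 + 1·5 + 2·2 = 28
  a_8 = 1·28 + 2·17 + 1·1 + 2·5 = 73
  a_9 = 1·73 + 2·28 + 1·17 + 2·1 = 148
  a_10 = 1·148 + 2·73 + 1·28 + 2·17 = 356
  a_11 = 1·356 + 2·148 + 1·73 + 2·28 = 781
  a_12 = 1·781 + 2·356 + 1·148 + 2·73 = 1787
  a_13 = 1·1787 + 2·781 + 1·356 + 2·148 = 4001
  a_14 = 1·4001 + 2·1787 + 1·781 + 2·356 = 9068

1,2,1,2 ; 9068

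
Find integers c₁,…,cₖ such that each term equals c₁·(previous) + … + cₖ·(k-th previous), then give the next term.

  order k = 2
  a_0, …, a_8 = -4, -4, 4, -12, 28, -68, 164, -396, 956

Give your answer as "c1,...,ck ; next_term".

  a_2 = -2·-4 + 1·-4 = 4
  a_3 = -2·4 + 1·-4 = -12
  a_4 = -2·-12 + 1·4 = 28
  a_5 = -2·28 + 1·-12 = -68
  a_6 = -2·-68 + 1·28 = 164
  a_7 = -2·164 + 1·-68 = -396
  a_8 = -2·-396 + 1·164 = 956
  a_9 = -2·956 + 1·-396 = -2308

-2,1 ; -2308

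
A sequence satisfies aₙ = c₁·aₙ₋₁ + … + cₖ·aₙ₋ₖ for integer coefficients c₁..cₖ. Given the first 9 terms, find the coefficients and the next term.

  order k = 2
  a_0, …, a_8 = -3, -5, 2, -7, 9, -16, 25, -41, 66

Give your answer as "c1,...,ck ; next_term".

-1,1 ; -107

  a_2 = -1·-5 + 1·-3 = 2
  a_3 = -1·2 + 1·-5 = -7
  a_4 = -1·-7 + 1·2 = 9
  a_5 = -1·9 + 1·-7 = -16
  a_6 = -1·-16 + 1·9 = 25
  a_7 = -1·25 + 1·-16 = -41
  a_8 = -1·-41 + 1·25 = 66
  a_9 = -1·66 + 1·-41 = -107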